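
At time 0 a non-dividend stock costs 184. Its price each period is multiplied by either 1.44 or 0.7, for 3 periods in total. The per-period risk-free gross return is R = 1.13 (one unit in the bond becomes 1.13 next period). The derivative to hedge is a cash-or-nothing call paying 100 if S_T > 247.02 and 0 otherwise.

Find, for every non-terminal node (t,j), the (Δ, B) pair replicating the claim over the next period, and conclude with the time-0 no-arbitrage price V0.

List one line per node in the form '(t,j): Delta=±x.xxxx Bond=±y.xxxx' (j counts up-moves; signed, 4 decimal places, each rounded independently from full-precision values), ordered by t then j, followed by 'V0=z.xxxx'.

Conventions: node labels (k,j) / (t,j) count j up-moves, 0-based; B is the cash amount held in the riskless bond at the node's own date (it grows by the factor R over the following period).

Since d<R<u, set p* = (R−d)/(u−d) = 0.5811; price each node as the discounted p*-expectation of its children.
Payoffs at expiry: V(3,0)=0.0000, V(3,1)=0.0000, V(3,2)=100.0000, V(3,3)=100.0000
(2,0): S=90.1600. Δ = (V_up−V_dn)/(S_up−S_dn) = (0.0000−0.0000)/(129.8304−63.1120) = 0.0000. V = [p*·0.0000 + (1−p*)·0.0000]/1.13 = 0.0000. B = V − Δ·S = 0.0000.
(2,1): S=185.4720. Δ = (V_up−V_dn)/(S_up−S_dn) = (100.0000−0.0000)/(267.0797−129.8304) = 0.7286. V = [p*·100.0000 + (1−p*)·0.0000]/1.13 = 51.4231. B = V − Δ·S = -83.7120.
(2,2): S=381.5424. Δ = (V_up−V_dn)/(S_up−S_dn) = (100.0000−100.0000)/(549.4211−267.0797) = 0.0000. V = [p*·100.0000 + (1−p*)·100.0000]/1.13 = 88.4956. B = V − Δ·S = 88.4956.
(1,0): S=128.8000. Δ = (V_up−V_dn)/(S_up−S_dn) = (51.4231−0.0000)/(185.4720−90.1600) = 0.5395. V = [p*·51.4231 + (1−p*)·0.0000]/1.13 = 26.4434. B = V − Δ·S = -43.0473.
(1,1): S=264.9600. Δ = (V_up−V_dn)/(S_up−S_dn) = (88.4956−51.4231)/(381.5424−185.4720) = 0.1891. V = [p*·88.4956 + (1−p*)·51.4231]/1.13 = 64.5710. B = V − Δ·S = 14.4731.
(0,0): S=184.0000. Δ = (V_up−V_dn)/(S_up−S_dn) = (64.5710−26.4434)/(264.9600−128.8000) = 0.2800. V = [p*·64.5710 + (1−p*)·26.4434]/1.13 = 43.0076. B = V − Δ·S = -8.5162.
Sanity check at the root: Δ(0,0)·S0 + B(0,0) reproduces V0 = 43.0076.

(0,0): Delta=0.2800 Bond=-8.5162
(1,0): Delta=0.5395 Bond=-43.0473
(1,1): Delta=0.1891 Bond=14.4731
(2,0): Delta=0.0000 Bond=0.0000
(2,1): Delta=0.7286 Bond=-83.7120
(2,2): Delta=0.0000 Bond=88.4956
V0=43.0076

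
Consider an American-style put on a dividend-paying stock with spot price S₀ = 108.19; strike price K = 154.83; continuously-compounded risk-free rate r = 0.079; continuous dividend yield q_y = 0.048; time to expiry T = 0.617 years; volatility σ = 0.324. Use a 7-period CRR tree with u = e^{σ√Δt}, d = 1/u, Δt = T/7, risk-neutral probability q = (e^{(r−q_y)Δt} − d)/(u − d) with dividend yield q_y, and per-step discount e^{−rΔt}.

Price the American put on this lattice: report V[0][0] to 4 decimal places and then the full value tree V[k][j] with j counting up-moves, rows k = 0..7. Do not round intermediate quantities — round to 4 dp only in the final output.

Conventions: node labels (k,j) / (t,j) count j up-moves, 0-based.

price = 46.6400
tree:
46.6400
56.5621 36.4739
65.5743 46.6400 26.4200
73.7600 56.5621 35.8674 16.9703
81.1949 65.5743 46.6400 25.1741 8.6794
87.9480 73.7600 56.5621 35.7160 14.5684 2.6781
94.0818 81.1949 65.5743 46.6400 23.6890 5.2896 0.0000
99.6530 87.9480 73.7600 56.5621 35.7160 10.4477 0.0000 0.0000

Δt=0.08814, u=1.10097, d=0.90829, q=0.49017, disc=e^(-rΔt)=0.99306
k=7 terminal: V=max(K-S,0) → 99.6530 87.9480 73.7600 56.5621 35.7160 10.4477 0.0000 0.0000
k=6: j=0 S=60.7482 intr=94.0818 cont=93.2639 V=94.0818[EX]; j=1 S=73.6351 intr=81.1949 cont=80.4314 V=81.1949[EX]; j=2 S=89.2557 intr=65.5743 cont=64.8768 V=65.5743[EX]; j=3 S=108.1900 intr=46.6400 cont=46.0224 V=46.6400[EX]; j=4 S=131.1410 intr=23.6890 cont=23.1683 V=23.6890[EX]; j=5 S=158.9606 intr=0.0000 cont=5.2896 V=5.2896[hold]; j=6 S=192.6819 intr=0.0000 cont=0.0000 V=0.0000[hold]
k=5: j=0 S=66.8820 intr=87.9480 cont=87.1560 V=87.9480[EX]; j=1 S=81.0700 intr=73.7600 cont=73.0279 V=73.7600[EX]; j=2 S=98.2679 intr=56.5621 cont=55.9026 V=56.5621[EX]; j=3 S=119.1140 intr=35.7160 cont=35.1445 V=35.7160[EX]; j=4 S=144.3823 intr=10.4477 cont=14.5684 V=14.5684[hold]; j=5 S=175.0109 intr=0.0000 cont=2.6781 V=2.6781[hold]
k=4: j=0 S=73.6351 intr=81.1949 cont=80.4314 V=81.1949[EX]; j=1 S=89.2557 intr=65.5743 cont=64.8768 V=65.5743[EX]; j=2 S=108.1900 intr=46.6400 cont=46.0224 V=46.6400[EX]; j=3 S=131.1410 intr=23.6890 cont=25.1741 V=25.1741[hold]; j=4 S=158.9606 intr=0.0000 cont=8.6794 V=8.6794[hold]
k=3: j=0 S=81.0700 intr=73.7600 cont=73.0279 V=73.7600[EX]; j=1 S=98.2679 intr=56.5621 cont=55.9026 V=56.5621[EX]; j=2 S=119.1140 intr=35.7160 cont=35.8674 V=35.8674[hold]; j=3 S=144.3823 intr=10.4477 cont=16.9703 V=16.9703[hold]
k=2: j=0 S=89.2557 intr=65.5743 cont=64.8768 V=65.5743[EX]; j=1 S=108.1900 intr=46.6400 cont=46.0961 V=46.6400[EX]; j=2 S=131.1410 intr=23.6890 cont=26.4200 V=26.4200[hold]
k=1: j=0 S=98.2679 intr=56.5621 cont=55.9026 V=56.5621[EX]; j=1 S=119.1140 intr=35.7160 cont=36.4739 V=36.4739[hold]
k=0: j=0 S=108.1900 intr=46.6400 cont=46.3913 V=46.6400[EX]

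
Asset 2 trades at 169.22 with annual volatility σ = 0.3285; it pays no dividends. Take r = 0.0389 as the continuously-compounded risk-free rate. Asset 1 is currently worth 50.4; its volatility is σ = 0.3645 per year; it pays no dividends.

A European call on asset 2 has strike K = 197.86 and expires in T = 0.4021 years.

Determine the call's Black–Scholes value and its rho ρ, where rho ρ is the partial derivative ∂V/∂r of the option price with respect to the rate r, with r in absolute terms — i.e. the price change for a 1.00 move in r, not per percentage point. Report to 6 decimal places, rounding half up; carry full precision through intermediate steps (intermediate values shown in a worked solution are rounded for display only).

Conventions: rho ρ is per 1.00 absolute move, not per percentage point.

σ√T = 0.3285·√0.4021 = 0.208306
d₁ = (ln(S/K) + (r+σ²/2)T) / (σ√T) = (ln(169.22/197.86) + (0.0389+0.3285²/2)·0.4021) / 0.208306 = (-0.156360 + 0.037337) / 0.208306 = -0.571383
d₂ = d₁ − σ√T = -0.571383 − 0.208306 = -0.779689
e^{−rT} = 0.984480
N(d₁) = 0.283870,  N(d₂) = 0.217787
Call price V = S·N(d₁) − K·e^{−rT}·N(d₂) = 48.036503 − 42.422554 = 5.613949
ρ = K·T·e^{−rT}·N(d₂) = 17.058109

price = 5.613949
ρ = 17.058109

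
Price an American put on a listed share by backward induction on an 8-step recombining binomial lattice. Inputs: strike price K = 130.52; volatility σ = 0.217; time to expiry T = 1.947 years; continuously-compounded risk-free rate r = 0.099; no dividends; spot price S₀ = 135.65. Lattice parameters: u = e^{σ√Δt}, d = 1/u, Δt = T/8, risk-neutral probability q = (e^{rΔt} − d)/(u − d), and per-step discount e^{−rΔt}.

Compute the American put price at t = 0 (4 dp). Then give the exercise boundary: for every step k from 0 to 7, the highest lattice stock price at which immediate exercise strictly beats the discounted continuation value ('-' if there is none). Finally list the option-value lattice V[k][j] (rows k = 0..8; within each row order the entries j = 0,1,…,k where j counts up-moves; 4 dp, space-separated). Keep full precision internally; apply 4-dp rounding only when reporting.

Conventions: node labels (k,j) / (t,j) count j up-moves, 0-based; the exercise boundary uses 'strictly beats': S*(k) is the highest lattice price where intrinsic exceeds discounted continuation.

Δt=0.24338, u=1.11299, d=0.89848, q=0.58695, disc=e^(-rΔt)=0.97619
k=8 terminal: V=max(K-S,0) → 72.9123 59.1583 42.1204 21.0147 0.0000 0.0000 0.0000 0.0000 0.0000
k=7: j=0 S=64.1170 intr=66.4030 cont=63.2959 V=66.4030[EX]; j=1 S=79.4251 intr=51.0949 cont=47.9877 V=51.0949[EX]; j=2 S=98.3881 intr=32.1319 cont=29.0247 V=32.1319[EX]; j=3 S=121.8786 intr=8.6414 cont=8.4736 V=8.6414[EX]; j=4 S=150.9775 intr=0.0000 cont=0.0000 V=0.0000[hold]; j=5 S=187.0239 intr=0.0000 cont=0.0000 V=0.0000[hold]; j=6 S=231.6764 intr=0.0000 cont=0.0000 V=0.0000[hold]; j=7 S=286.9899 intr=0.0000 cont=0.0000 V=0.0000[hold]  S*(7)=121.8786
k=6: j=0 S=71.3617 intr=59.1583 cont=56.0511 V=59.1583[EX]; j=1 S=88.3996 intr=42.1204 cont=39.0132 V=42.1204[EX]; j=2 S=109.5053 intr=21.0147 cont=17.9076 V=21.0147[EX]; j=3 S=135.6500 intr=0.0000 cont=3.4844 V=3.4844[hold]; j=4 S=168.0369 intr=0.0000 cont=0.0000 V=0.0000[hold]; j=5 S=208.1562 intr=0.0000 cont=0.0000 V=0.0000[hold]; j=6 S=257.8542 intr=0.0000 cont=0.0000 V=0.0000[hold]  S*(6)=109.5053
k=5: j=0 S=79.4251 intr=51.0949 cont=47.9877 V=51.0949[EX]; j=1 S=98.3881 intr=32.1319 cont=29.0247 V=32.1319[EX]; j=2 S=121.8786 intr=8.6414 cont=10.4701 V=10.4701[hold]; j=3 S=150.9775 intr=0.0000 cont=1.4050 V=1.4050[hold]; j=4 S=187.0239 intr=0.0000 cont=0.0000 V=0.0000[hold]; j=5 S=231.6764 intr=0.0000 cont=0.0000 V=0.0000[hold]  S*(5)=98.3881
k=4: j=0 S=88.3996 intr=42.1204 cont=39.0132 V=42.1204[EX]; j=1 S=109.5053 intr=21.0147 cont=18.9553 V=21.0147[EX]; j=2 S=135.6500 intr=0.0000 cont=5.0268 V=5.0268[hold]; j=3 S=168.0369 intr=0.0000 cont=0.5665 V=0.5665[hold]; j=4 S=208.1562 intr=0.0000 cont=0.0000 V=0.0000[hold]  S*(4)=109.5053
k=3: j=0 S=98.3881 intr=32.1319 cont=29.0247 V=32.1319[EX]; j=1 S=121.8786 intr=8.6414 cont=11.3538 V=11.3538[hold]; j=2 S=150.9775 intr=0.0000 cont=2.3515 V=2.3515[hold]; j=3 S=187.0239 intr=0.0000 cont=0.2284 V=0.2284[hold]  S*(3)=98.3881
k=2: j=0 S=109.5053 intr=21.0147 cont=19.4617 V=21.0147[EX]; j=1 S=135.6500 intr=0.0000 cont=5.9254 V=5.9254[hold]; j=2 S=168.0369 intr=0.0000 cont=1.0791 V=1.0791[hold]  S*(2)=109.5053
k=1: j=0 S=121.8786 intr=8.6414 cont=11.8687 V=11.8687[hold]; j=1 S=150.9775 intr=0.0000 cont=3.0075 V=3.0075[hold]  S*(1)=-
k=0: j=0 S=135.6500 intr=0.0000 cont=6.5089 V=6.5089[hold]  S*(0)=-

price = 6.5089
boundary = - - 109.5053 98.3881 109.5053 98.3881 109.5053 121.8786
tree:
6.5089
11.8687 3.0075
21.0147 5.9254 1.0791
32.1319 11.3538 2.3515 0.2284
42.1204 21.0147 5.0268 0.5665 0.0000
51.0949 32.1319 10.4701 1.4050 0.0000 0.0000
59.1583 42.1204 21.0147 3.4844 0.0000 0.0000 0.0000
66.4030 51.0949 32.1319 8.6414 0.0000 0.0000 0.0000 0.0000
72.9123 59.1583 42.1204 21.0147 0.0000 0.0000 0.0000 0.0000 0.0000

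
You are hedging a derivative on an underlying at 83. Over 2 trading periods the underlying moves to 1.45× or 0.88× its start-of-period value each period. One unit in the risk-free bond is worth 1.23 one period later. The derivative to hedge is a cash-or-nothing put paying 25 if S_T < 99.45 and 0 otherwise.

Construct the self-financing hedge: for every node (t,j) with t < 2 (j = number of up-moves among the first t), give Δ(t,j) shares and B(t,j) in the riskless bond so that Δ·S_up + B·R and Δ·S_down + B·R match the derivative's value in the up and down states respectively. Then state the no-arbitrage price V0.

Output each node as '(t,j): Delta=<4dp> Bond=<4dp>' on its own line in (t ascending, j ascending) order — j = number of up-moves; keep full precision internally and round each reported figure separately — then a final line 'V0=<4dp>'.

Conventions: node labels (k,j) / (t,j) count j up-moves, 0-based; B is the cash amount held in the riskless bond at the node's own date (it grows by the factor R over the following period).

(0,0): Delta=-0.1658 Bond=16.2245
(1,0): Delta=-0.6005 Bond=51.7045
(1,1): Delta=0.0000 Bond=0.0000
V0=2.4616

No-arbitrage ⇒ martingale measure with p* = (R−d)/(u−d) = 0.6140.
Terminal payoffs: V(2,0)=25.0000, V(2,1)=0.0000, V(2,2)=0.0000
Node (1,0) S=73.0400: V=(p*·0.0000+(1−p*)·25.0000)/1.23=7.8448; Δ=(0.0000−25.0000)/(105.9080−64.2752)=-0.6005; B=V−Δ·S=51.7045
Node (1,1) S=120.3500: V=(p*·0.0000+(1−p*)·0.0000)/1.23=0.0000; Δ=(0.0000−0.0000)/(174.5075−105.9080)=0.0000; B=V−Δ·S=0.0000
Node (0,0) S=83.0000: V=(p*·0.0000+(1−p*)·7.8448)/1.23=2.4616; Δ=(0.0000−7.8448)/(120.3500−73.0400)=-0.1658; B=V−Δ·S=16.2245
Check: Δ(0,0)·S0 + B(0,0) = 2.4616 = V0.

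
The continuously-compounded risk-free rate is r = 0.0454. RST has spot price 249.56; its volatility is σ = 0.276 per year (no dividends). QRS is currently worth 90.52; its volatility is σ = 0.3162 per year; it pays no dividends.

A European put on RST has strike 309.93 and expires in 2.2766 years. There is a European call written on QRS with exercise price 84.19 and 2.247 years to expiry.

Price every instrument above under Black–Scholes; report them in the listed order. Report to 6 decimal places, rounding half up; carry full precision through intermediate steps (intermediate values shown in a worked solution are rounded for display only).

price(RST put K=309.93) = 60.179620
price(QRS call K=84.19) = 23.870363

[RST put K=309.93]
σ√T = 0.276·√2.2766 = 0.416440
d₁ = (ln(S/K) + (r+σ²/2)T) / (σ√T) = (ln(249.56/309.93) + (0.0454+0.276²/2)·2.2766) / 0.416440 = (-0.216647 + 0.190069) / 0.416440 = -0.063823
d₂ = d₁ − σ√T = -0.063823 − 0.416440 = -0.480263
e^{−rT} = 0.901804
N(−d₁) = 0.525444,  N(−d₂) = 0.684480
price = K·e^{−rT}·N(−d₂) − S·N(−d₁) = 191.309498 − 131.129877 = 60.179620
[QRS call K=84.19]
σ√T = 0.3162·√2.247 = 0.473984
d₁ = (ln(S/K) + (r+σ²/2)T) / (σ√T) = (ln(90.52/84.19) + (0.0454+0.3162²/2)·2.247) / 0.473984 = (0.072495 + 0.214344) / 0.473984 = 0.605166
d₂ = d₁ − σ√T = 0.605166 − 0.473984 = 0.131182
e^{−rT} = 0.903017
N(d₁) = 0.727466,  N(d₂) = 0.552184
price = S·N(d₁) − K·e^{−rT}·N(d₂) = 65.850186 − 41.979823 = 23.870363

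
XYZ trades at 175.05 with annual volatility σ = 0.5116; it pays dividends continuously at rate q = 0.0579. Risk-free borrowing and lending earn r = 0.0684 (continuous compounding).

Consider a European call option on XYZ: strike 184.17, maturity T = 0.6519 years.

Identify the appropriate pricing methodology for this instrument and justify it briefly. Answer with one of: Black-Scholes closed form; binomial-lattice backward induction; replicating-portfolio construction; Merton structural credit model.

Key observation: a European claim on XYZ (strike 184.17) — a lognormal (GBM) underlying with constant rate and volatility — has an exact closed-form value; no lattice or capital structure is involved.

framework: Black-Scholes closed form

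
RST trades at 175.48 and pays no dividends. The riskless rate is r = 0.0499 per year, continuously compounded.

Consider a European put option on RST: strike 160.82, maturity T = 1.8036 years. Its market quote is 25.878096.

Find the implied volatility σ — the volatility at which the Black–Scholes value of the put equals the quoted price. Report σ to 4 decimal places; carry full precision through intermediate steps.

At σ = 0.4533 the Black–Scholes value reproduces the quote:
σ√T = 0.4533·√1.8036 = 0.608774
d₁ = (ln(S/K) + (r+σ²/2)T) / (σ√T) = (ln(175.48/160.82) + (0.0499+0.4533²/2)·1.8036) / 0.608774 = (0.087239 + 0.275302) / 0.608774 = 0.595528
d₂ = d₁ − σ√T = 0.595528 − 0.608774 = -0.013246
e^{−rT} = 0.913932
N(−d₁) = 0.275745,  N(−d₂) = 0.505284
V = K·e^{−rT}·N(−d₂) − S·N(−d₁) = 74.265889 − 48.387793 = 25.878096 (the observed quote) — the price is monotone increasing in volatility, hence this σ is the only solution

sigma = 0.4533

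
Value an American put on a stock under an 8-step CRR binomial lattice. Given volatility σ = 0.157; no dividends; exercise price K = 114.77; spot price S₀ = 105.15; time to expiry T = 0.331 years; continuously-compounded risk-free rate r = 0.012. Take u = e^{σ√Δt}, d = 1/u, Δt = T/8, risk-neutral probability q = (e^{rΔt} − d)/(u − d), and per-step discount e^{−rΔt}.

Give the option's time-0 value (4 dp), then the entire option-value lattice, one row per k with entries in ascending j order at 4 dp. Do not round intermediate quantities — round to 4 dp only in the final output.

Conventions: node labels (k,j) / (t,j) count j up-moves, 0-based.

price = 10.2935
tree:
10.2935
13.0785 7.5164
16.1260 10.0415 4.9967
19.2264 12.9611 7.1294 2.8672
22.2294 16.1260 9.8064 4.4573 1.2786
25.1380 19.2264 12.9249 6.6950 2.2222 0.3355
27.9552 22.2294 16.1260 9.6200 3.7742 0.6711 0.0000
30.6838 25.1380 19.2264 12.9249 6.2078 1.3424 0.0000 0.0000
33.3267 27.9552 22.2294 16.1260 9.6200 2.6849 0.0000 0.0000 0.0000

Δt=0.04138, u=1.03245, d=0.96857, q=0.49979, disc=e^(-rΔt)=0.99950
k=8 terminal: V=max(K-S,0) → 33.3267 27.9552 22.2294 16.1260 9.6200 2.6849 0.0000 0.0000 0.0000
k=7: j=0 S=84.0862 intr=30.6838 cont=30.6269 V=30.6838[EX]; j=1 S=89.6320 intr=25.1380 cont=25.0810 V=25.1380[EX]; j=2 S=95.5436 intr=19.2264 cont=19.1694 V=19.2264[EX]; j=3 S=101.8451 intr=12.9249 cont=12.8680 V=12.9249[EX]; j=4 S=108.5622 intr=6.2078 cont=6.1509 V=6.2078[EX]; j=5 S=115.7223 intr=0.0000 cont=1.3424 V=1.3424[hold]; j=6 S=123.3547 intr=0.0000 cont=0.0000 V=0.0000[hold]; j=7 S=131.4904 intr=0.0000 cont=0.0000 V=0.0000[hold]
k=6: j=0 S=86.8148 intr=27.9552 cont=27.8982 V=27.9552[EX]; j=1 S=92.5406 intr=22.2294 cont=22.1724 V=22.2294[EX]; j=2 S=98.6440 intr=16.1260 cont=16.0690 V=16.1260[EX]; j=3 S=105.1500 intr=9.6200 cont=9.5630 V=9.6200[EX]; j=4 S=112.0851 intr=2.6849 cont=3.7742 V=3.7742[hold]; j=5 S=119.4775 intr=0.0000 cont=0.6711 V=0.6711[hold]; j=6 S=127.3576 intr=0.0000 cont=0.0000 V=0.0000[hold]
k=5: j=0 S=89.6320 intr=25.1380 cont=25.0810 V=25.1380[EX]; j=1 S=95.5436 intr=19.2264 cont=19.1694 V=19.2264[EX]; j=2 S=101.8451 intr=12.9249 cont=12.8680 V=12.9249[EX]; j=3 S=108.5622 intr=6.2078 cont=6.6950 V=6.6950[hold]; j=4 S=115.7223 intr=0.0000 cont=2.2222 V=2.2222[hold]; j=5 S=123.3547 intr=0.0000 cont=0.3355 V=0.3355[hold]
k=4: j=0 S=92.5406 intr=22.2294 cont=22.1724 V=22.2294[EX]; j=1 S=98.6440 intr=16.1260 cont=16.0690 V=16.1260[EX]; j=2 S=105.1500 intr=9.6200 cont=9.8064 V=9.8064[hold]; j=3 S=112.0851 intr=2.6849 cont=4.4573 V=4.4573[hold]; j=4 S=119.4775 intr=0.0000 cont=1.2786 V=1.2786[hold]
k=3: j=0 S=95.5436 intr=19.2264 cont=19.1694 V=19.2264[EX]; j=1 S=101.8451 intr=12.9249 cont=12.9611 V=12.9611[hold]; j=2 S=108.5622 intr=6.2078 cont=7.1294 V=7.1294[hold]; j=3 S=115.7223 intr=0.0000 cont=2.8672 V=2.8672[hold]
k=2: j=0 S=98.6440 intr=16.1260 cont=16.0871 V=16.1260[EX]; j=1 S=105.1500 intr=9.6200 cont=10.0415 V=10.0415[hold]; j=2 S=112.0851 intr=2.6849 cont=4.9967 V=4.9967[hold]
k=1: j=0 S=101.8451 intr=12.9249 cont=13.0785 V=13.0785[hold]; j=1 S=108.5622 intr=6.2078 cont=7.5164 V=7.5164[hold]
k=0: j=0 S=105.1500 intr=9.6200 cont=10.2935 V=10.2935[hold]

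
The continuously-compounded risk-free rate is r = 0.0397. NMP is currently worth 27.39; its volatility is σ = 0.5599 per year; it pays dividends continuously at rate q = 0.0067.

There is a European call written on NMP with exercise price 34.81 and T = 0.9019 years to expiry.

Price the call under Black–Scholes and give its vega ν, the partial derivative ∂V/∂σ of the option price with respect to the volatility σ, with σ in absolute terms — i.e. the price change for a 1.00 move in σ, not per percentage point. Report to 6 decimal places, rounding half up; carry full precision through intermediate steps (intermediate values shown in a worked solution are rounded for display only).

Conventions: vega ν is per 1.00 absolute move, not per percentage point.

price = 3.671307
ν = 10.229232

σ√T = 0.5599·√0.9019 = 0.531728
d₁ = (ln(S/K) + (r−q+σ²/2)T) / (σ√T) = (ln(27.39/34.81) + (0.0397−0.0067+0.5599²/2)·0.9019) / 0.531728 = (-0.239727 + 0.171130) / 0.531728 = -0.129007
d₂ = d₁ − σ√T = -0.129007 − 0.531728 = -0.660735
e^{−rT} = 0.964828
e^{−qT} = 0.993975
N(d₁) = 0.448676,  N(d₂) = 0.254391
Call price V = S·e^{−qT}·N(d₁) − K·e^{−rT}·N(d₂) = 12.215202 − 8.543894 = 3.671307
φ(d₁) = (1/√(2π))·e^{−d₁²/2} = 0.395636
ν = S·e^{−qT}·φ(d₁)·√T = 10.229232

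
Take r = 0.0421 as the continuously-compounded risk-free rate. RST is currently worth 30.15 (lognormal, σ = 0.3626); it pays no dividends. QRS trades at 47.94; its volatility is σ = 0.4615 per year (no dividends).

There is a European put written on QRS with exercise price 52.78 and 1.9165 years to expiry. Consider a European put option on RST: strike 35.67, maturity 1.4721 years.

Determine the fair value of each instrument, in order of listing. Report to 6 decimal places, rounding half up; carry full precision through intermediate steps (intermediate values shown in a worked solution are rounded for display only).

price(QRS put K=52.78) = 12.485918
price(RST put K=35.67) = 7.389287

[QRS put K=52.78]
σ√T = 0.4615·√1.9165 = 0.638890
d₁ = (ln(S/K) + (r+σ²/2)T) / (σ√T) = (ln(47.94/52.78) + (0.0421+0.4615²/2)·1.9165) / 0.638890 = (-0.096182 + 0.284775) / 0.638890 = 0.295188
d₂ = d₁ − σ√T = 0.295188 − 0.638890 = -0.343702
e^{−rT} = 0.922485
N(−d₁) = 0.383925,  N(−d₂) = 0.634465
price = K·e^{−rT}·N(−d₂) − S·N(−d₁) = 30.891285 − 18.405368 = 12.485918
[RST put K=35.67]
σ√T = 0.3626·√1.4721 = 0.439943
d₁ = (ln(S/K) + (r+σ²/2)T) / (σ√T) = (ln(30.15/35.67) + (0.0421+0.3626²/2)·1.4721) / 0.439943 = (-0.168125 + 0.158750) / 0.439943 = -0.021309
d₂ = d₁ − σ√T = -0.021309 − 0.439943 = -0.461252
e^{−rT} = 0.939906
N(−d₁) = 0.508500,  N(−d₂) = 0.677691
price = K·e^{−rT}·N(−d₂) − S·N(−d₁) = 22.720574 − 15.331287 = 7.389287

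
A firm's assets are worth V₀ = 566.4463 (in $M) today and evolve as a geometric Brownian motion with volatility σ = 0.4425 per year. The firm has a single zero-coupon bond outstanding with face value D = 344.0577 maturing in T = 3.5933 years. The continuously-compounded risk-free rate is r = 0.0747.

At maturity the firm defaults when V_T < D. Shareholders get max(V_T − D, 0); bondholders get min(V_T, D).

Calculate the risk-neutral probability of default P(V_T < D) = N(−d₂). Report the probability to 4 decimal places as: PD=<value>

PD=0.3103

Equity is a call on the firm's assets struck at D = 344.0577:
d₁ = [ln(V₀/D) + (r + σ²/2)T] / (σ√T)
   = [ln(566.4463/344.0577) + (0.0747 + 0.5·0.4425²)·3.5933] / (0.4425·√3.5933)
   = [0.498573 + 0.620215] / 0.838803 = 1.333791
d₂ = d₁ − σ√T = 1.333791 − 0.838803 = 0.494988
risk-neutral PD = N(−d₂) = N(-0.494988) = 0.310304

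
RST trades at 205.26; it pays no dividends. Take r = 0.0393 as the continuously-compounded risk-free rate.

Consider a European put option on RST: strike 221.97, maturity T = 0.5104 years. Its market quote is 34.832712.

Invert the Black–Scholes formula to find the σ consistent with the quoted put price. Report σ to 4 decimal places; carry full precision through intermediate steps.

At σ = 0.4713 the Black–Scholes value reproduces the quote:
σ√T = 0.4713·√0.5104 = 0.336707
d₁ = (ln(S/K) + (r+σ²/2)T) / (σ√T) = (ln(205.26/221.97) + (0.0393+0.4713²/2)·0.5104) / 0.336707 = (-0.078265 + 0.076745) / 0.336707 = -0.004515
d₂ = d₁ − σ√T = -0.004515 − 0.336707 = -0.341222
e^{−rT} = 0.980141
N(−d₁) = 0.501801,  N(−d₂) = 0.633532
V = K·e^{−rT}·N(−d₂) − S·N(−d₁) = 137.832394 − 102.999681 = 34.832712 (matching the quote); vega is positive throughout, so no other σ reproduces this price

sigma = 0.4713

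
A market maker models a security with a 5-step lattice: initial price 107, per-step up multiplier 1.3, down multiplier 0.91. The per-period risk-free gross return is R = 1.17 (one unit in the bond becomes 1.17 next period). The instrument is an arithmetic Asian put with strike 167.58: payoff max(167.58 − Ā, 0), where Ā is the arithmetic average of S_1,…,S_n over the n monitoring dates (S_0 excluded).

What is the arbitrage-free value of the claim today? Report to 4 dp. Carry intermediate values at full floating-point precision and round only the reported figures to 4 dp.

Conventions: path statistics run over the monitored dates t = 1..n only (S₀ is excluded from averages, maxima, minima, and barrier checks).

Risk-neutral up-probability p* = (R−d)/(u−d) = (1.17−0.91)/(1.3−0.91) = 0.6667; the claim prices as the p*-weighted sum of path payoffs discounted by R^5.
Enumerate all 2^5 = 32 price paths (U = up ×1.3, D = down ×0.91); each path with k up-moves has probability p*^k·(1−p*)^(5−k).
DDDDD: Ā=81.3511, payoff=86.2289, prob=0.004115
UDDDD: Ā=116.2158, payoff=51.3642, prob=0.008230
DUDDD: Ā=107.8698, payoff=59.7102, prob=0.008230
UUDDD: Ā=154.0998, payoff=13.4802, prob=0.016461
DDUDD: Ā=100.2750, payoff=67.3050, prob=0.008230
UDUDD: Ā=143.2500, payoff=24.3300, prob=0.016461
DUUDD: Ā=134.9040, payoff=32.6760, prob=0.016461
UUUDD: Ā=192.7200, payoff=0.0000, prob=0.032922
DDDUD: Ā=93.3637, payoff=74.2163, prob=0.008230
UDDUD: Ā=133.3767, payoff=34.2033, prob=0.016461
DUDUD: Ā=125.0307, payoff=42.5493, prob=0.016461
UUDUD: Ā=178.6152, payoff=0.0000, prob=0.032922
DDUUD: Ā=117.4358, payoff=50.1442, prob=0.016461
UDUUD: Ā=167.7654, payoff=0.0000, prob=0.032922
DUUUD: Ā=159.4194, payoff=8.1606, prob=0.032922
UUUUD: Ā=227.7420, payoff=0.0000, prob=0.065844
DDDDU: Ā=87.0744, payoff=80.5056, prob=0.008230
UDDDU: Ā=124.3919, payoff=43.1881, prob=0.016461
DUDDU: Ā=116.0459, payoff=51.5341, prob=0.016461
UUDDU: Ā=165.7799, payoff=1.8001, prob=0.032922
DDUDU: Ā=108.4511, payoff=59.1289, prob=0.016461
UDUDU: Ā=154.9301, payoff=12.6499, prob=0.032922
DUUDU: Ā=146.5841, payoff=20.9959, prob=0.032922
UUUDU: Ā=209.4059, payoff=0.0000, prob=0.065844
DDDUU: Ā=101.5398, payoff=66.0402, prob=0.016461
UDDUU: Ā=145.0568, payoff=22.5232, prob=0.032922
DUDUU: Ā=136.7108, payoff=30.8692, prob=0.032922
UUDUU: Ā=195.3011, payoff=0.0000, prob=0.065844
DDUUU: Ā=129.1159, payoff=38.4641, prob=0.032922
UDUUU: Ā=184.4513, payoff=0.0000, prob=0.065844
DUUUU: Ā=176.1053, payoff=0.0000, prob=0.065844
UUUUU: Ā=251.5790, payoff=0.0000, prob=0.131687
Price = Σ prob·payoff / R^5 = 14.424827 / 2.192448 = 6.5793

price = 6.5793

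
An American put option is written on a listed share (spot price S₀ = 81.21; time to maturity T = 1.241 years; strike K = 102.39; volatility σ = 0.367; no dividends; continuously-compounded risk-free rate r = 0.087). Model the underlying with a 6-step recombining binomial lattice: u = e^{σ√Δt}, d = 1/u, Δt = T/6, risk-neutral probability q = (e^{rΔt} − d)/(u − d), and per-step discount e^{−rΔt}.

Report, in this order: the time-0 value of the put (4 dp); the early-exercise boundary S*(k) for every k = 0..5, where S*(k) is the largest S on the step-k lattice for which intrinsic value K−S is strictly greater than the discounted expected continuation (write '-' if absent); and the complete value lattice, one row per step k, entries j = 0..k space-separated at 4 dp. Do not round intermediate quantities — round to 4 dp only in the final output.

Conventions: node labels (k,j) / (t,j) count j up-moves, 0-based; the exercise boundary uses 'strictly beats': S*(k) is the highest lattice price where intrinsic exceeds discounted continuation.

price = 23.3577
boundary = - 68.7262 58.1615 68.7262 58.1615 68.7262
tree:
23.3577
33.6638 14.3824
44.2285 22.4632 7.2056
53.1692 33.6638 12.6054 2.3247
60.7356 44.2285 21.2227 4.8554 0.0000
67.1388 53.1692 33.6638 10.1409 0.0000 0.0000
72.5577 60.7356 44.2285 21.1800 0.0000 0.0000 0.0000

params: Δt=0.20683 u=1.18165 d=0.84628 q=0.51251 e^(-rΔt)=0.98217
t_6 payoffs: 72.5577 60.7356 44.2285 21.1800 0.0000 0.0000 0.0000
t_5: node(5,0) S=35.2512 payoff=67.1388 vs cont=65.3128 → 67.1388 [stop]  node(5,1) S=49.2208 payoff=53.1692 vs cont=51.3433 → 53.1692 [stop]  node(5,2) S=68.7262 payoff=33.6638 vs cont=31.8378 → 33.6638 [stop]  node(5,3) S=95.9614 payoff=6.4286 vs cont=10.1409 → 10.1409 [wait]  node(5,4) S=133.9895 payoff=0.0000 vs cont=0.0000 → 0.0000 [wait]  node(5,5) S=187.0876 payoff=0.0000 vs cont=0.0000 → 0.0000 [wait]  ⇒ S*(5)=68.7262
t_4: node(4,0) S=41.6544 payoff=60.7356 vs cont=58.9096 → 60.7356 [stop]  node(4,1) S=58.1615 payoff=44.2285 vs cont=42.4026 → 44.2285 [stop]  node(4,2) S=81.2100 payoff=21.1800 vs cont=21.2227 → 21.2227 [wait]  node(4,3) S=113.3923 payoff=0.0000 vs cont=4.8554 → 4.8554 [wait]  node(4,4) S=158.3280 payoff=0.0000 vs cont=0.0000 → 0.0000 [wait]  ⇒ S*(4)=58.1615
t_3: node(3,0) S=49.2208 payoff=53.1692 vs cont=51.3433 → 53.1692 [stop]  node(3,1) S=68.7262 payoff=33.6638 vs cont=31.8593 → 33.6638 [stop]  node(3,2) S=95.9614 payoff=6.4286 vs cont=12.6054 → 12.6054 [wait]  node(3,3) S=133.9895 payoff=0.0000 vs cont=2.3247 → 2.3247 [wait]  ⇒ S*(3)=68.7262
t_2: node(2,0) S=58.1615 payoff=44.2285 vs cont=42.4026 → 44.2285 [stop]  node(2,1) S=81.2100 payoff=21.1800 vs cont=22.4632 → 22.4632 [wait]  node(2,2) S=113.3923 payoff=0.0000 vs cont=7.2056 → 7.2056 [wait]  ⇒ S*(2)=58.1615
t_1: node(1,0) S=68.7262 payoff=33.6638 vs cont=32.4838 → 33.6638 [stop]  node(1,1) S=95.9614 payoff=6.4286 vs cont=14.3824 → 14.3824 [wait]  ⇒ S*(1)=68.7262
t_0: node(0,0) S=81.2100 payoff=21.1800 vs cont=23.3577 → 23.3577 [wait]  ⇒ S*(0)=-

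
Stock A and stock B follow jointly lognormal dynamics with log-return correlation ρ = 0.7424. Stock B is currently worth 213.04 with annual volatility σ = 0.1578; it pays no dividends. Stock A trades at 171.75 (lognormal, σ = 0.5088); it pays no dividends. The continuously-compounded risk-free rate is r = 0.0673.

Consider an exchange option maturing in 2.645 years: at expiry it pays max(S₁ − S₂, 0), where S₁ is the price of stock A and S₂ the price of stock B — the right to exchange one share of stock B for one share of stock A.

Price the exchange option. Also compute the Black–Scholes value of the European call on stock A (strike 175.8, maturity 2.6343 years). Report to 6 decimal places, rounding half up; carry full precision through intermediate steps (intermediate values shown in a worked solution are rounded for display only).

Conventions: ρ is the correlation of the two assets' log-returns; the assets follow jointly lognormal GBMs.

σ_eff = √(σ₁² + σ₂² − 2ρσ₁σ₂) = √(0.5088² + 0.1578² − 2·0.7424·0.5088·0.1578) = 0.405667
d₁ = (ln(S₁/S₂) + (q₂ − q₁ + σ_eff²/2)T) / (σ_eff√T) = (ln(171.75/213.04) + (0.0 − 0.0 + 0.082283)·2.645) / 0.659755 = 0.003332
d₂ = d₁ − σ_eff√T = 0.003332 − 0.659755 = -0.656423
N(d₁) = 0.501329,  N(d₂) = 0.255776
V = S₁·e^{−q₁T}·N(d₁) − S₂·e^{−q₂T}·N(d₂) = 86.103286 − 54.490520 = 31.612765
[vanilla: stock A call K=175.8]
σ√T = 0.5088·√2.6343 = 0.825809
d₁ = (ln(S/K) + (r+σ²/2)T) / (σ√T) = (ln(171.75/175.8) + (0.0673+0.5088²/2)·2.6343) / 0.825809 = (-0.023307 + 0.518269) / 0.825809 = 0.599366
d₂ = d₁ − σ√T = 0.599366 − 0.825809 = -0.226443
e^{−rT} = 0.837538
N(d₁) = 0.725535,  N(d₂) = 0.410428
price = S·N(d₁) − K·e^{−rT}·N(d₂) = 124.610721 − 60.431137 = 64.179584

exchange price = 31.612765
price(stock A call K=175.8) = 64.179584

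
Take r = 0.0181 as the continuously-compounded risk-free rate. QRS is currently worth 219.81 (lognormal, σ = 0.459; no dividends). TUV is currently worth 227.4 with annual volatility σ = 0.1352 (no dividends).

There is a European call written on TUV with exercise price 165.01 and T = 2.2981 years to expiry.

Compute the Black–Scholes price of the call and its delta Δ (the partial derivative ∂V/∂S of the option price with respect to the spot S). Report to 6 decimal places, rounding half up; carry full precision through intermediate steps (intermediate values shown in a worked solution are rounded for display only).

price = 69.712376
Δ = 0.969270

σ√T = 0.1352·√2.2981 = 0.204956
d₁ = (ln(S/K) + (r+σ²/2)T) / (σ√T) = (ln(227.4/165.01) + (0.0181+0.1352²/2)·2.2981) / 0.204956 = (0.320705 + 0.062599) / 0.204956 = 1.870173
d₂ = d₁ − σ√T = 1.870173 − 0.204956 = 1.665217
e^{−rT} = 0.959258
N(d₁) = 0.969270,  N(d₂) = 0.952065
Call price V = S·N(d₁) − K·e^{−rT}·N(d₂) = 220.412022 − 150.699646 = 69.712376
Δ = N(d₁) = 0.969270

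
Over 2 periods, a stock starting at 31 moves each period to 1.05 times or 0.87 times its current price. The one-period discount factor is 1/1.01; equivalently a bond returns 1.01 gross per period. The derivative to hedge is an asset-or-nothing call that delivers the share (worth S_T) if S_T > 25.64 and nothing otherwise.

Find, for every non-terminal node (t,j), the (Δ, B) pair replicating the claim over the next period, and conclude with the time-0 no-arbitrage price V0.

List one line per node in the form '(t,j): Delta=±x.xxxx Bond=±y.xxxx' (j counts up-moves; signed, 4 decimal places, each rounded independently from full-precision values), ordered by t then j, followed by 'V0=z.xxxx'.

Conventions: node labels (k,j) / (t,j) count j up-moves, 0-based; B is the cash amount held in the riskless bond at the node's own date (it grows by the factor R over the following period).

Risk-neutral probability p* = (R−d)/(u−d) = (1.01−0.87)/(1.05−0.87) = 0.7778.
Terminal payoffs: V(2,0)=0.0000, V(2,1)=28.3185, V(2,2)=34.1775
Node (1,0) S=26.9700: V=(p*·28.3185+(1−p*)·0.0000)/1.01=21.8074; Δ=(28.3185−0.0000)/(28.3185−23.4639)=5.8333; B=V−Δ·S=-135.5176
Node (1,1) S=32.5500: V=(p*·34.1775+(1−p*)·28.3185)/1.01=32.5500; Δ=(34.1775−28.3185)/(34.1775−28.3185)=1.0000; B=V−Δ·S=0.0000
Node (0,0) S=31.0000: V=(p*·32.5500+(1−p*)·21.8074)/1.01=29.8641; Δ=(32.5500−21.8074)/(32.5500−26.9700)=1.9252; B=V−Δ·S=-29.8168
Verification: the root portfolio costs Δ(0,0)·S0 + B(0,0) = 29.8641, matching V0.

(0,0): Delta=1.9252 Bond=-29.8168
(1,0): Delta=5.8333 Bond=-135.5176
(1,1): Delta=1.0000 Bond=0.0000
V0=29.8641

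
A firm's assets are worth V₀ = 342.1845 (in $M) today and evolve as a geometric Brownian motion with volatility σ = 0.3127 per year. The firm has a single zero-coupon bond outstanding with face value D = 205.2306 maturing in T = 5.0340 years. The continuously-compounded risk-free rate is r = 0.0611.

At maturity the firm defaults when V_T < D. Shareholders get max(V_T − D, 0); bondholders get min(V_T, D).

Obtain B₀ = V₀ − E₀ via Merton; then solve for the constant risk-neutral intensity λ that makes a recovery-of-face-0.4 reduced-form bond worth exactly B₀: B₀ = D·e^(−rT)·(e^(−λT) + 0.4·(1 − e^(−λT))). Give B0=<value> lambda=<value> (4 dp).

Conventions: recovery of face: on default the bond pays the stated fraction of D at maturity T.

B0=141.7097 lambda=0.0212

Apply the equity-as-call identities (strike 205.2306, horizon 5.0340 years):
d₁ = [ln(V₀/D) + (r + σ²/2)T] / (σ√T)
   = [ln(342.1845/205.2306) + (0.0611 + 0.5·0.3127²)·5.0340] / (0.3127·√5.0340)
   = [0.511216 + 0.553693] / 0.701592 = 1.517847
d₂ = d₁ − σ√T = 1.517847 − 0.701592 = 0.816255
N(d₁) = 0.935473,  N(d₂) = 0.792823,  e^(−rT) = 0.735226
E₀ = V₀·N(d₁) − D·e^(−rT)·N(d₂)
   = 342.1845·0.935473 − 205.2306·0.735226·0.792823 = 200.474802
B₀ = V₀ − E₀ = 342.1845 − 200.474802 = 141.709698
e^(−λT) = (B₀·e^(rT)/D − 0.4)/(1 − 0.4) = (141.7097·1.360126/205.2306 − 0.4)/0.6 = 0.89858935
λ = −ln(0.89858935)/5.0340 = 0.021241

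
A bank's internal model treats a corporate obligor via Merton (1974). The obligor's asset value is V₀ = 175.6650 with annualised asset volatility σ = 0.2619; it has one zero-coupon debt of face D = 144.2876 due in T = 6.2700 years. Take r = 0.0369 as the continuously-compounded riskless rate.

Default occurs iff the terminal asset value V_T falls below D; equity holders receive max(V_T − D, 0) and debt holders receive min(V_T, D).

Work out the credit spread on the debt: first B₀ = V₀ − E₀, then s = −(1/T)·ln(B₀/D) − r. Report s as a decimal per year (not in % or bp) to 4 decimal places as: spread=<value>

With assets at 175.6650 and a single debt payment of 144.2876 at 6.2700 years:
d₁ = [ln(V₀/D) + (r + σ²/2)T] / (σ√T)
   = [ln(175.6650/144.2876) + (0.0369 + 0.5·0.2619²)·6.2700] / (0.2619·√6.2700)
   = [0.196770 + 0.446398] / 0.655797 = 0.980743
d₂ = d₁ − σ√T = 0.980743 − 0.655797 = 0.324946
N(d₁) = 0.836640,  N(d₂) = 0.627389,  e^(−rT) = 0.793451
E₀ = V₀·N(d₁) − D·e^(−rT)·N(d₂)
   = 175.6650·0.836640 − 144.2876·0.793451·0.627389 = 75.141643
B₀ = V₀ − E₀ = 175.6650 − 75.141643 = 100.523357
spread = −(1/T)·ln(B₀/D) − r = −(1/6.2700)·ln(100.523357/144.2876) − 0.0369 = 0.02074249

spread=0.0207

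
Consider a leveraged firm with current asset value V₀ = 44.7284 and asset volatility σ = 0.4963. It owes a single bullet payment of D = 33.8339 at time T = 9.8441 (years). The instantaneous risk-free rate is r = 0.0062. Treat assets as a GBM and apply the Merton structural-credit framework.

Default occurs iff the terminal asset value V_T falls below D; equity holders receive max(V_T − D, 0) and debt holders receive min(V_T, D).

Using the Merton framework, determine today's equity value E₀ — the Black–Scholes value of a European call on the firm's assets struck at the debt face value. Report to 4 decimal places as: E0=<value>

Work the structural quantities from V₀ = 44.7284 against face 33.8339:
d₁ = [ln(V₀/D) + (r + σ²/2)T] / (σ√T)
   = [ln(44.7284/33.8339) + (0.0062 + 0.5·0.4963²)·9.8441] / (0.4963·√9.8441)
   = [0.279145 + 1.273402] / 1.557157 = 0.997040
d₂ = d₁ − σ√T = 0.997040 − 1.557157 = -0.560117
N(d₁) = 0.840627,  N(d₂) = 0.287700,  e^(−rT) = 0.940792
E₀ = V₀·N(d₁) − D·e^(−rT)·N(d₂)
   = 44.7284·0.840627 − 33.8339·0.940792·0.287700 = 28.442243

E0=28.4422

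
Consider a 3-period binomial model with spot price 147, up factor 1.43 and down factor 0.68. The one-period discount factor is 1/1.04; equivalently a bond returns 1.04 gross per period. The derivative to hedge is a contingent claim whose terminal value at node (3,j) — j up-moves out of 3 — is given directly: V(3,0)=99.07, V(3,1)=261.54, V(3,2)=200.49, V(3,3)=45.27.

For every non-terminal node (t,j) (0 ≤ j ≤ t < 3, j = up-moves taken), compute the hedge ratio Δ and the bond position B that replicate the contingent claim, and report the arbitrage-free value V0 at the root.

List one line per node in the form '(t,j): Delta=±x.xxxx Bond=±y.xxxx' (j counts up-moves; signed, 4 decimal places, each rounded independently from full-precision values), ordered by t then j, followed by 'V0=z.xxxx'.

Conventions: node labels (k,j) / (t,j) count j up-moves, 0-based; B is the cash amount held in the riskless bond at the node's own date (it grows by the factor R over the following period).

Arbitrage-free pricing uses the up-move probability p* = (R−d)/(u−d) = 0.4800, discounting each step at R = 1.04.
Payoffs at expiry: V(3,0)=99.0700, V(3,1)=261.5400, V(3,2)=200.4900, V(3,3)=45.2700
Node (2,0) S=67.9728: V=(p*·261.5400+(1−p*)·99.0700)/1.04=170.2458; Δ=(261.5400−99.0700)/(97.2011−46.2215)=3.1870; B=V−Δ·S=-46.3809
Node (2,1) S=142.9428: V=(p*·200.4900+(1−p*)·261.5400)/1.04=223.3038; Δ=(200.4900−261.5400)/(204.4082−97.2011)=-0.5695; B=V−Δ·S=304.7038
Node (2,2) S=300.6003: V=(p*·45.2700+(1−p*)·200.4900)/1.04=121.1388; Δ=(45.2700−200.4900)/(429.8584−204.4082)=-0.6885; B=V−Δ·S=328.0988
Node (1,0) S=99.9600: V=(p*·223.3038+(1−p*)·170.2458)/1.04=188.1862; Δ=(223.3038−170.2458)/(142.9428−67.9728)=0.7077; B=V−Δ·S=117.4421
Node (1,1) S=210.2100: V=(p*·121.1388+(1−p*)·223.3038)/1.04=167.5622; Δ=(121.1388−223.3038)/(300.6003−142.9428)=-0.6480; B=V−Δ·S=303.7822
Node (0,0) S=147.0000: V=(p*·167.5622+(1−p*)·188.1862)/1.04=171.4295; Δ=(167.5622−188.1862)/(210.2100−99.9600)=-0.1871; B=V−Δ·S=198.9282
As a check, the time-0 holding Δ(0,0)·S0 + B(0,0) comes to 171.4295 — exactly V0.

(0,0): Delta=-0.1871 Bond=198.9282
(1,0): Delta=0.7077 Bond=117.4421
(1,1): Delta=-0.6480 Bond=303.7822
(2,0): Delta=3.1870 Bond=-46.3809
(2,1): Delta=-0.5695 Bond=304.7038
(2,2): Delta=-0.6885 Bond=328.0988
V0=171.4295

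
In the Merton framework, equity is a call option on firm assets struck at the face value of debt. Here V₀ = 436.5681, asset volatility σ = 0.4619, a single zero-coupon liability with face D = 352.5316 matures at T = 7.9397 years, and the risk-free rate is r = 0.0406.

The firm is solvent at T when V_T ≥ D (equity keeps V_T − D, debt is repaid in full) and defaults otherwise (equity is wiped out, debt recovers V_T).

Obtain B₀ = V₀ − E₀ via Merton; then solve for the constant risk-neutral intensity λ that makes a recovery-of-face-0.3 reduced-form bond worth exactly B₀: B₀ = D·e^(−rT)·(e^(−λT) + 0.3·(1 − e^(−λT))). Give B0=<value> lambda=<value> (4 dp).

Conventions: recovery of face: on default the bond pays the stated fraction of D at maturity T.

With assets at 436.5681 and a single debt payment of 352.5316 at 7.9397 years:
d₁ = [ln(V₀/D) + (r + σ²/2)T] / (σ√T)
   = [ln(436.5681/352.5316) + (0.0406 + 0.5·0.4619²)·7.9397] / (0.4619·√7.9397)
   = [0.213804 + 1.169326] / 1.301517 = 1.062706
d₂ = d₁ − σ√T = 1.062706 − 1.301517 = -0.238812
N(d₁) = 0.856042,  N(d₂) = 0.405626,  e^(−rT) = 0.724443
E₀ = V₀·N(d₁) − D·e^(−rT)·N(d₂)
   = 436.5681·0.856042 − 352.5316·0.724443·0.405626 = 270.128335
B₀ = V₀ − E₀ = 436.5681 − 270.128335 = 166.439765
e^(−λT) = (B₀·e^(rT)/D − 0.3)/(1 − 0.3) = (166.4398·1.380370/352.5316 − 0.3)/0.7 = 0.50244364
λ = −ln(0.50244364)/7.9397 = 0.086687

B0=166.4398 lambda=0.0867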